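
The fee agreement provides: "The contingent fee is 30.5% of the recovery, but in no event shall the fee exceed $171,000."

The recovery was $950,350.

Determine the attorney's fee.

30.5% of $950,350 = $289,856.75
That exceeds the $171,000 cap, so the fee is capped at $171,000.

$171,000.00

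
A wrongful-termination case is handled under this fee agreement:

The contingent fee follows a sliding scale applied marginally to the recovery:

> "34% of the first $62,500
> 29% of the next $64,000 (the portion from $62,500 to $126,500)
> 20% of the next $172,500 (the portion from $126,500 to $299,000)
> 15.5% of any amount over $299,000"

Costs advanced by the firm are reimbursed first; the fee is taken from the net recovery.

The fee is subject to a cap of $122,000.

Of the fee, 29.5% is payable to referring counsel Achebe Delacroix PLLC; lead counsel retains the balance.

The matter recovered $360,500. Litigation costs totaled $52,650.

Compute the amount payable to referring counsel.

$22,326.12

Fee base (net of costs): $360,500 − $52,650 = $307,850
First $62,500 at 34% = $21,250.00
Next $64,000 at 29% = $18,560.00
Next $172,500 at 20% = $34,500.00
Remaining $8,850 at 15.5% = $1,371.75
Fee: $21,250.00 + $18,560.00 + $34,500.00 + $1,371.75 = $75,681.75
$75,681.75 is under the $122,000 cap.
Referral share: 29.5% of $75,681.75 = $22,326.12; lead counsel retains $75,681.75 − $22,326.12 = $53,355.63.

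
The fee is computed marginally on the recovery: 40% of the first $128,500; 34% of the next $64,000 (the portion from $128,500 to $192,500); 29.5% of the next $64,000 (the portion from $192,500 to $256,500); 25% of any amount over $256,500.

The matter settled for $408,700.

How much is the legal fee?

First $128,500 at 40% = $51,400.00
Next $64,000 at 34% = $21,760.00
Next $64,000 at 29.5% = $18,880.00
Remaining $152,200 at 25% = $38,050.00
Fee: $51,400.00 + $21,760.00 + $18,880.00 + $38,050.00 = $130,090.00

$130,090.00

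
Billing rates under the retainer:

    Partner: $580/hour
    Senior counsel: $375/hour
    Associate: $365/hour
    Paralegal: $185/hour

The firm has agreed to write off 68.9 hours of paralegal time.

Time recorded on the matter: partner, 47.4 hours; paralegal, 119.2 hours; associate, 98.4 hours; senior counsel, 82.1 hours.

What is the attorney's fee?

Partner: 47.4 × $580 = $27,492.00
Senior counsel: 82.1 × $375 = $30,787.50
Associate: 98.4 × $365 = $35,916.00
Paralegal: 119.2 × $185 = $22,052.00
Subtotal: $116,247.50
Write-off: 68.9 × $185 = $12,746.50
Total: $116,247.50 − $12,746.50 = $103,501.00

$103,501.00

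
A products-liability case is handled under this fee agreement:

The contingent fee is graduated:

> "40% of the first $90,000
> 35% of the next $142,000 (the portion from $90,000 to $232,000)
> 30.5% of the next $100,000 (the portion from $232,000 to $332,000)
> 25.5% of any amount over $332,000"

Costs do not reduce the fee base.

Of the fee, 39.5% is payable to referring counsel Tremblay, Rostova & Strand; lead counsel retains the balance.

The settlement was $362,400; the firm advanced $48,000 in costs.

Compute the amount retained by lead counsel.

Fee base is the gross recovery, $362,400; costs are reimbursed separately.
First $90,000 at 40% = $36,000.00
Next $142,000 at 35% = $49,700.00
Next $100,000 at 30.5% = $30,500.00
Remaining $30,400 at 25.5% = $7,752.00
Fee: $36,000.00 + $49,700.00 + $30,500.00 + $7,752.00 = $123,952.00
Referral share: 39.5% of $123,952.00 = $48,961.04; lead counsel retains $123,952.00 − $48,961.04 = $74,990.96.

$74,990.96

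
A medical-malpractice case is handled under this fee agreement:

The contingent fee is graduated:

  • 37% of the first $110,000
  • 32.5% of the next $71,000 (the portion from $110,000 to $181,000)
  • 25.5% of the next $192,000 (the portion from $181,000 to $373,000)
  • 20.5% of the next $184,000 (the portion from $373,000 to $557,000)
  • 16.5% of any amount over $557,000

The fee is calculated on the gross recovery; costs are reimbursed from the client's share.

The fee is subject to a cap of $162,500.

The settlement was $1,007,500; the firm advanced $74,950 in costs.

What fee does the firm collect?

$162,500.00

Fee base is the gross recovery, $1,007,500; costs are reimbursed separately.
First $110,000 at 37% = $40,700.00
Next $71,000 at 32.5% = $23,075.00
Next $192,000 at 25.5% = $48,960.00
Next $184,000 at 20.5% = $37,720.00
Remaining $450,500 at 16.5% = $74,332.50
Fee: $40,700.00 + $23,075.00 + $48,960.00 + $37,720.00 + $74,332.50 = $224,787.50
$224,787.50 exceeds the $162,500 cap, so the fee is capped at $162,500.00.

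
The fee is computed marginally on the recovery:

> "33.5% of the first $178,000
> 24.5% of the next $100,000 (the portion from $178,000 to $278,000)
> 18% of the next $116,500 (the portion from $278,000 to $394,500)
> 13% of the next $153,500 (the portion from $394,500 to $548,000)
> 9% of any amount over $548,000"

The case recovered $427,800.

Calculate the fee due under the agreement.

$109,429.00

First $178,000 at 33.5% = $59,630.00
Next $100,000 at 24.5% = $24,500.00
Next $116,500 at 18% = $20,970.00
Remaining $33,300 at 13% = $4,329.00
Fee: $59,630.00 + $24,500.00 + $20,970.00 + $4,329.00 = $109,429.00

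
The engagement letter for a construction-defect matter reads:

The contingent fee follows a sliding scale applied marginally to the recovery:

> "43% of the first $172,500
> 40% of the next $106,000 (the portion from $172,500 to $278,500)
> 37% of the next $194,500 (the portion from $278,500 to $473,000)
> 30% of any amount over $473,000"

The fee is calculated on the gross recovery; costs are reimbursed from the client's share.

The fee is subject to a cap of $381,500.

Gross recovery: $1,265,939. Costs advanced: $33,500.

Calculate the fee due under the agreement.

$381,500.00

Fee base is the gross recovery, $1,265,939; costs are reimbursed separately.
First $172,500 at 43% = $74,175.00
Next $106,000 at 40% = $42,400.00
Next $194,500 at 37% = $71,965.00
Remaining $792,939 at 30% = $237,881.70
Fee: $74,175.00 + $42,400.00 + $71,965.00 + $237,881.70 = $426,421.70
$426,421.70 exceeds the $381,500 cap, so the fee is capped at $381,500.00.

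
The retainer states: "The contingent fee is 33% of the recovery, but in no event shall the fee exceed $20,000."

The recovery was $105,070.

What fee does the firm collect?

33% of $105,070 = $34,673.10
That exceeds the $20,000 cap, so the fee is capped at $20,000.

$20,000.00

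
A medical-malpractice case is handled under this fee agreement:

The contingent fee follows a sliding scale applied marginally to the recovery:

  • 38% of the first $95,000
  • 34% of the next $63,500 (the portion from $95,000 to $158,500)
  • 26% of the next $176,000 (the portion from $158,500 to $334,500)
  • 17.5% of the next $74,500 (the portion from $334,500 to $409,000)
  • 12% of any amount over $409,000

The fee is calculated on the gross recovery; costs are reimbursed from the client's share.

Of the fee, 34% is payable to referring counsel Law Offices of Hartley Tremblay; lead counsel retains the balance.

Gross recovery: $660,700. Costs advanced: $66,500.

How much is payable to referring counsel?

$49,875.11

Fee base is the gross recovery, $660,700; costs are reimbursed separately.
First $95,000 at 38% = $36,100.00
Next $63,500 at 34% = $21,590.00
Next $176,000 at 26% = $45,760.00
Next $74,500 at 17.5% = $13,037.50
Remaining $251,700 at 12% = $30,204.00
Fee: $36,100.00 + $21,590.00 + $45,760.00 + $13,037.50 + $30,204.00 = $146,691.50
Referral share: 34% of $146,691.50 = $49,875.11; lead counsel retains $146,691.50 − $49,875.11 = $96,816.39.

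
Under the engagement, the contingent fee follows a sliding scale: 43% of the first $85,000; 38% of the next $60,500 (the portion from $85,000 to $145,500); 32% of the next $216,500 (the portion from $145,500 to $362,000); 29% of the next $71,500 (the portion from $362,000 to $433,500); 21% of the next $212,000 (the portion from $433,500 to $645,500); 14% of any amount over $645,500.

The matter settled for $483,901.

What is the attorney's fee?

$160,139.21

First $85,000 at 43% = $36,550.00
Next $60,500 at 38% = $22,990.00
Next $216,500 at 32% = $69,280.00
Next $71,500 at 29% = $20,735.00
Remaining $50,401 at 21% = $10,584.21
Fee: $36,550.00 + $22,990.00 + $69,280.00 + $20,735.00 + $10,584.21 = $160,139.21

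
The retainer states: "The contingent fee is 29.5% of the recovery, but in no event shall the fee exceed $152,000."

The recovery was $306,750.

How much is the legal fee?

29.5% of $306,750 = $90,491.25
That is under the $152,000 cap.

$90,491.25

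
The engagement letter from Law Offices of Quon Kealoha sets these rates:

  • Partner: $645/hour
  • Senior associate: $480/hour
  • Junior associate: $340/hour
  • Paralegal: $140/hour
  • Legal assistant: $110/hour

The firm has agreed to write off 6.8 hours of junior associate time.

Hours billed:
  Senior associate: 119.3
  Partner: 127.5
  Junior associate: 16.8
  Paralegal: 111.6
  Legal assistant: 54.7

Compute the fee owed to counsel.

Partner: 127.5 × $645 = $82,237.50
Senior associate: 119.3 × $480 = $57,264.00
Junior associate: 16.8 × $340 = $5,712.00
Paralegal: 111.6 × $140 = $15,624.00
Legal assistant: 54.7 × $110 = $6,017.00
Subtotal: $166,854.50
Write-off: 6.8 × $340 = $2,312.00
Total: $166,854.50 − $2,312.00 = $164,542.50

$164,542.50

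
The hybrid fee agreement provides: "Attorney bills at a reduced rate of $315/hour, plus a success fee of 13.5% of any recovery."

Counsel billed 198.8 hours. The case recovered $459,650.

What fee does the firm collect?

Hourly: 198.8 × $315 = $62,622.00
Success fee: 13.5% of $459,650 = $62,052.75
Total: $62,622.00 + $62,052.75 = $124,674.75

$124,674.75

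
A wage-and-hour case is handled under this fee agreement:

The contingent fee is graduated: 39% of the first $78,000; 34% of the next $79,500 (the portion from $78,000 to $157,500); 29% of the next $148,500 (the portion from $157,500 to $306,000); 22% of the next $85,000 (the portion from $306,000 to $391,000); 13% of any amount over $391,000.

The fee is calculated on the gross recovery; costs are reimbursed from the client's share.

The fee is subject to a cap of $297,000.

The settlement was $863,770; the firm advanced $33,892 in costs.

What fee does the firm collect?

$180,675.10

Fee base is the gross recovery, $863,770; costs are reimbursed separately.
First $78,000 at 39% = $30,420.00
Next $79,500 at 34% = $27,030.00
Next $148,500 at 29% = $43,065.00
Next $85,000 at 22% = $18,700.00
Remaining $472,770 at 13% = $61,460.10
Fee: $30,420.00 + $27,030.00 + $43,065.00 + $18,700.00 + $61,460.10 = $180,675.10
$180,675.10 is under the $297,000 cap.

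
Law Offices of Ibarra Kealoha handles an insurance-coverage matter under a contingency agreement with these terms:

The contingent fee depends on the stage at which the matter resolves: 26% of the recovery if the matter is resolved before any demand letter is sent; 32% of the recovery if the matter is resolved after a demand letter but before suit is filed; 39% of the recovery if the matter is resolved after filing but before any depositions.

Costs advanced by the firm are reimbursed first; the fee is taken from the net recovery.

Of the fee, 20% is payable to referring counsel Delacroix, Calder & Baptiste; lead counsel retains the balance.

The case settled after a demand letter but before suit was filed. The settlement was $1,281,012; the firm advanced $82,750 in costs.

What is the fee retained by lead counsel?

Fee base (net of costs): $1,281,012 − $82,750 = $1,198,262
The matter settled after a demand letter but before suit was filed, so the 32% rate applies.
$1,198,262 × 32% = $383,443.84
Referral share: 20% of $383,443.84 = $76,688.77; lead counsel retains $383,443.84 − $76,688.77 = $306,755.07.

$306,755.07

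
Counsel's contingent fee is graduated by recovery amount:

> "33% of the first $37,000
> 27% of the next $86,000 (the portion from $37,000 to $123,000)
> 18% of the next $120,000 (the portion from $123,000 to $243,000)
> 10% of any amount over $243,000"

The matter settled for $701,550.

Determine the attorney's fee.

$102,885.00

First $37,000 at 33% = $12,210.00
Next $86,000 at 27% = $23,220.00
Next $120,000 at 18% = $21,600.00
Remaining $458,550 at 10% = $45,855.00
Fee: $12,210.00 + $23,220.00 + $21,600.00 + $45,855.00 = $102,885.00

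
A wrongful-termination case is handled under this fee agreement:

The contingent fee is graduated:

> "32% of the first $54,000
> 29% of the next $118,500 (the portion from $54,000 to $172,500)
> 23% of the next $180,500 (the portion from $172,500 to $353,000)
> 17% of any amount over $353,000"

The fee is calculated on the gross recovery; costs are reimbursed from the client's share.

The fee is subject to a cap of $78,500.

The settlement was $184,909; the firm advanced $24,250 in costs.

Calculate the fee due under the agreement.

$54,499.07

Fee base is the gross recovery, $184,909; costs are reimbursed separately.
First $54,000 at 32% = $17,280.00
Next $118,500 at 29% = $34,365.00
Remaining $12,409 at 23% = $2,854.07
Fee: $17,280.00 + $34,365.00 + $2,854.07 = $54,499.07
$54,499.07 is under the $78,500 cap.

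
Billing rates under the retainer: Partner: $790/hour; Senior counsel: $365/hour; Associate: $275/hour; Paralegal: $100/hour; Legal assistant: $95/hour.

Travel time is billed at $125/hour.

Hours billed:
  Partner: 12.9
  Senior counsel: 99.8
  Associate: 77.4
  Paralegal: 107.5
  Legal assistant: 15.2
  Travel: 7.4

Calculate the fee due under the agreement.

$81,022.00

Partner: 12.9 × $790 = $10,191.00
Senior counsel: 99.8 × $365 = $36,427.00
Associate: 77.4 × $275 = $21,285.00
Paralegal: 107.5 × $100 = $10,750.00
Legal assistant: 15.2 × $95 = $1,444.00
Subtotal: $10,191.00 + $36,427.00 + $21,285.00 + $10,750.00 + $1,444.00 = $80,097.00
Travel: 7.4 × $125 = $925.00
Total: $80,097.00 + $925.00 = $81,022.00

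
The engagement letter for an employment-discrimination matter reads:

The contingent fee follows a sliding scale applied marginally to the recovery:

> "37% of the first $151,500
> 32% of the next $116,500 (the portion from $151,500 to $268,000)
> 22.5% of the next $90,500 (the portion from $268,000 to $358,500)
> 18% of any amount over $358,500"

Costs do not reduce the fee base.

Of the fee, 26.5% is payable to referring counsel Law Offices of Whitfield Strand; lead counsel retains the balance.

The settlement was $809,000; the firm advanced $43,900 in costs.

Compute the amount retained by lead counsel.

$143,168.81

Fee base is the gross recovery, $809,000; costs are reimbursed separately.
First $151,500 at 37% = $56,055.00
Next $116,500 at 32% = $37,280.00
Next $90,500 at 22.5% = $20,362.50
Remaining $450,500 at 18% = $81,090.00
Fee: $56,055.00 + $37,280.00 + $20,362.50 + $81,090.00 = $194,787.50
Referral share: 26.5% of $194,787.50 = $51,618.69; lead counsel retains $194,787.50 − $51,618.69 = $143,168.81.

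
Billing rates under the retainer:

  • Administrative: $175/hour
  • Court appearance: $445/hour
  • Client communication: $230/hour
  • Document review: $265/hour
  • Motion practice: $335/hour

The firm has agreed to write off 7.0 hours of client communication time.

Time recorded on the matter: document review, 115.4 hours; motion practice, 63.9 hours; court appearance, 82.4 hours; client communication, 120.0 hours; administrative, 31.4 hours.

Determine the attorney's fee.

Administrative: 31.4 × $175 = $5,495.00
Court appearance: 82.4 × $445 = $36,668.00
Client communication: 120.0 × $230 = $27,600.00
Document review: 115.4 × $265 = $30,581.00
Motion practice: 63.9 × $335 = $21,406.50
Subtotal: $121,750.50
Write-off: 7.0 × $230 = $1,610.00
Total: $121,750.50 − $1,610.00 = $120,140.50

$120,140.50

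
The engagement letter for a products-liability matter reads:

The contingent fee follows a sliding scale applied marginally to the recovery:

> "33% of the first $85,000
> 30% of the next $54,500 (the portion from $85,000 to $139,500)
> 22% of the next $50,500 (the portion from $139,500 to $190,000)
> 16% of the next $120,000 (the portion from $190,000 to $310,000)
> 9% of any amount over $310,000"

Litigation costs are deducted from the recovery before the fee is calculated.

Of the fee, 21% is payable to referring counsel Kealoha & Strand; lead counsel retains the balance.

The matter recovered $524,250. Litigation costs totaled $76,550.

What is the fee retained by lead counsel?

$68,811.37

Fee base (net of costs): $524,250 − $76,550 = $447,700
First $85,000 at 33% = $28,050.00
Next $54,500 at 30% = $16,350.00
Next $50,500 at 22% = $11,110.00
Next $120,000 at 16% = $19,200.00
Remaining $137,700 at 9% = $12,393.00
Fee: $28,050.00 + $16,350.00 + $11,110.00 + $19,200.00 + $12,393.00 = $87,103.00
Referral share: 21% of $87,103.00 = $18,291.63; lead counsel retains $87,103.00 − $18,291.63 = $68,811.37.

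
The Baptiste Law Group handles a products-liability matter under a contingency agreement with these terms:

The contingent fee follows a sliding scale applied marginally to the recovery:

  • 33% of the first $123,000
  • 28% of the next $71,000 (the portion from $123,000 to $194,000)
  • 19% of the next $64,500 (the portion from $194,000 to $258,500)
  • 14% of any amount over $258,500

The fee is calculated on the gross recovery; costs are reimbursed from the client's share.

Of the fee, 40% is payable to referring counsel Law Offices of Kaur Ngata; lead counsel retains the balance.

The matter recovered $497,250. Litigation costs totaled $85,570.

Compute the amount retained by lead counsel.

$63,690.00

Fee base is the gross recovery, $497,250; costs are reimbursed separately.
First $123,000 at 33% = $40,590.00
Next $71,000 at 28% = $19,880.00
Next $64,500 at 19% = $12,255.00
Remaining $238,750 at 14% = $33,425.00
Fee: $40,590.00 + $19,880.00 + $12,255.00 + $33,425.00 = $106,150.00
Referral share: 40% of $106,150.00 = $42,460.00; lead counsel retains $106,150.00 − $42,460.00 = $63,690.00.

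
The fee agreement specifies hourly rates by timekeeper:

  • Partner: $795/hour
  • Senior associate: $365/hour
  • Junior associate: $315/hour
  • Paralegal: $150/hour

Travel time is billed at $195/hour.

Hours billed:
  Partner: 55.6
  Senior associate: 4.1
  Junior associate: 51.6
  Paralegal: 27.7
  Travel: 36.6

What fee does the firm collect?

Partner: 55.6 × $795 = $44,202.00
Senior associate: 4.1 × $365 = $1,496.50
Junior associate: 51.6 × $315 = $16,254.00
Paralegal: 27.7 × $150 = $4,155.00
Subtotal: $44,202.00 + $1,496.50 + $16,254.00 + $4,155.00 = $66,107.50
Travel: 36.6 × $195 = $7,137.00
Total: $66,107.50 + $7,137.00 = $73,244.50

$73,244.50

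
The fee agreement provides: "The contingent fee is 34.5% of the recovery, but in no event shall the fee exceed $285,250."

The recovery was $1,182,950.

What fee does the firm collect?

$285,250.00

34.5% of $1,182,950 = $408,117.75
That exceeds the $285,250 cap, so the fee is capped at $285,250.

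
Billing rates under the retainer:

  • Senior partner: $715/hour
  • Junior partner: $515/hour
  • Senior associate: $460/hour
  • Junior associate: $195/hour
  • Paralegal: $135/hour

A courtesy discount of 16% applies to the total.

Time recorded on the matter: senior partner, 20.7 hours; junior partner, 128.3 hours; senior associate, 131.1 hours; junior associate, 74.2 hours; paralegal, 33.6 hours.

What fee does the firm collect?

$134,556.24

Senior partner: 20.7 × $715 = $14,800.50
Junior partner: 128.3 × $515 = $66,074.50
Senior associate: 131.1 × $460 = $60,306.00
Junior associate: 74.2 × $195 = $14,469.00
Paralegal: 33.6 × $135 = $4,536.00
Subtotal: $160,186.00
Less 16% discount: −$25,629.76
Total: $160,186.00 − $25,629.76 = $134,556.24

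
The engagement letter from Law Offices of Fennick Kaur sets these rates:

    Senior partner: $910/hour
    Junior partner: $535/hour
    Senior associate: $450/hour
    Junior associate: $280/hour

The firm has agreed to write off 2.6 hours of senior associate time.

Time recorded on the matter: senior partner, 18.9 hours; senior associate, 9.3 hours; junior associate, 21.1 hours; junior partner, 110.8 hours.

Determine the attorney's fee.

$85,400.00

Senior partner: 18.9 × $910 = $17,199.00
Junior partner: 110.8 × $535 = $59,278.00
Senior associate: 9.3 × $450 = $4,185.00
Junior associate: 21.1 × $280 = $5,908.00
Subtotal: $86,570.00
Write-off: 2.6 × $450 = $1,170.00
Total: $86,570.00 − $1,170.00 = $85,400.00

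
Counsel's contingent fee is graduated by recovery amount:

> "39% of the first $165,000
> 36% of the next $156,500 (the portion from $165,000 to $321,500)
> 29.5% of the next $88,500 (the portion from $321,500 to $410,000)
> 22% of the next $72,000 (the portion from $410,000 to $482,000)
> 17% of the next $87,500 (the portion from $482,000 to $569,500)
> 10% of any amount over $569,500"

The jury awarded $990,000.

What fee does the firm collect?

$219,562.50

First $165,000 at 39% = $64,350.00
Next $156,500 at 36% = $56,340.00
Next $88,500 at 29.5% = $26,107.50
Next $72,000 at 22% = $15,840.00
Next $87,500 at 17% = $14,875.00
Remaining $420,500 at 10% = $42,050.00
Fee: $64,350.00 + $56,340.00 + $26,107.50 + $15,840.00 + $14,875.00 + $42,050.00 = $219,562.50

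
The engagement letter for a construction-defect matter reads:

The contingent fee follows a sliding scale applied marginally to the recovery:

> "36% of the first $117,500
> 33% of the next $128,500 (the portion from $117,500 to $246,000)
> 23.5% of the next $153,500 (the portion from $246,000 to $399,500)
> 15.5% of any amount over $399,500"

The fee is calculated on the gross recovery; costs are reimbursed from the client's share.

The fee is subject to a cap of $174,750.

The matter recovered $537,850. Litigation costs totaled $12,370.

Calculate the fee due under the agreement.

$142,221.75

Fee base is the gross recovery, $537,850; costs are reimbursed separately.
First $117,500 at 36% = $42,300.00
Next $128,500 at 33% = $42,405.00
Next $153,500 at 23.5% = $36,072.50
Remaining $138,350 at 15.5% = $21,444.25
Fee: $42,300.00 + $42,405.00 + $36,072.50 + $21,444.25 = $142,221.75
$142,221.75 is under the $174,750 cap.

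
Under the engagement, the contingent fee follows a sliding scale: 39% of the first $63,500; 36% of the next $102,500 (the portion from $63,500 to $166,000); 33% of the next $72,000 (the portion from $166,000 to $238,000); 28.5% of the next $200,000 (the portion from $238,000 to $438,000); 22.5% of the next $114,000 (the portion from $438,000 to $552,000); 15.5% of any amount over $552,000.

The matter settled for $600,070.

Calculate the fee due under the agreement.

$175,525.85

First $63,500 at 39% = $24,765.00
Next $102,500 at 36% = $36,900.00
Next $72,000 at 33% = $23,760.00
Next $200,000 at 28.5% = $57,000.00
Next $114,000 at 22.5% = $25,650.00
Remaining $48,070 at 15.5% = $7,450.85
Fee: $24,765.00 + $36,900.00 + $23,760.00 + $57,000.00 + $25,650.00 + $7,450.85 = $175,525.85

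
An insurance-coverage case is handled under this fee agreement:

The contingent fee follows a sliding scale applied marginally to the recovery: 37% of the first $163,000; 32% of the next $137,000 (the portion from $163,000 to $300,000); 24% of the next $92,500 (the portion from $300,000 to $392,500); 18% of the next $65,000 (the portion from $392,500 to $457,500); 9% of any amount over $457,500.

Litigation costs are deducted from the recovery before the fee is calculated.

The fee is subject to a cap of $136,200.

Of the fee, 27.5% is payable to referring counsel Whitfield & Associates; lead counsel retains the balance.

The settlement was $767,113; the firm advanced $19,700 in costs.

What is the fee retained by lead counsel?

$98,745.00

Fee base (net of costs): $767,113 − $19,700 = $747,413
First $163,000 at 37% = $60,310.00
Next $137,000 at 32% = $43,840.00
Next $92,500 at 24% = $22,200.00
Next $65,000 at 18% = $11,700.00
Remaining $289,913 at 9% = $26,092.17
Fee: $60,310.00 + $43,840.00 + $22,200.00 + $11,700.00 + $26,092.17 = $164,142.17
$164,142.17 exceeds the $136,200 cap, so the fee is capped at $136,200.00.
Referral share: 27.5% of $136,200.00 = $37,455.00; lead counsel retains $136,200.00 − $37,455.00 = $98,745.00.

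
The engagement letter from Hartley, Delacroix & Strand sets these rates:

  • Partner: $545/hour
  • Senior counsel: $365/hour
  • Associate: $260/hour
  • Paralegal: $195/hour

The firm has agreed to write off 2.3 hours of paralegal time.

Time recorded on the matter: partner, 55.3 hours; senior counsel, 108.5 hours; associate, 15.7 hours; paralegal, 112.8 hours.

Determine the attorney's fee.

$95,370.50

Partner: 55.3 × $545 = $30,138.50
Senior counsel: 108.5 × $365 = $39,602.50
Associate: 15.7 × $260 = $4,082.00
Paralegal: 112.8 × $195 = $21,996.00
Subtotal: $95,819.00
Write-off: 2.3 × $195 = $448.50
Total: $95,819.00 − $448.50 = $95,370.50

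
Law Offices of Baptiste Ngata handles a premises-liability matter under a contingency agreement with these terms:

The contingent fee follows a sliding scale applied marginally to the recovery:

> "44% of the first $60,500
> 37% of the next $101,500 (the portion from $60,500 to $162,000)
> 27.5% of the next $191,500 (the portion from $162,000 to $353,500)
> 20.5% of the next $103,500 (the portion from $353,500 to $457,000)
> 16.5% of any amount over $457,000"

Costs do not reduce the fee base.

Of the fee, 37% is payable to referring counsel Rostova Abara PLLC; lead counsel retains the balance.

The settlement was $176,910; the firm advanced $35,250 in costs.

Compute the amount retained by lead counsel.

$43,013.41

Fee base is the gross recovery, $176,910; costs are reimbursed separately.
First $60,500 at 44% = $26,620.00
Next $101,500 at 37% = $37,555.00
Remaining $14,910 at 27.5% = $4,100.25
Fee: $26,620.00 + $37,555.00 + $4,100.25 = $68,275.25
Referral share: 37% of $68,275.25 = $25,261.84; lead counsel retains $68,275.25 − $25,261.84 = $43,013.41.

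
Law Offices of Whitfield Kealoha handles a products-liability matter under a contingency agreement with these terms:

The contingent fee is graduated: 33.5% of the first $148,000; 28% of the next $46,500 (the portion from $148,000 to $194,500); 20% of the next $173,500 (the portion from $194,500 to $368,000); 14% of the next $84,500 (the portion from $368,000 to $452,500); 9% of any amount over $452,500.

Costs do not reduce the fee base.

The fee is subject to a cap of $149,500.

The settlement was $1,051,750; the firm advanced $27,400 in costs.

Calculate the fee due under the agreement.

$149,500.00

Fee base is the gross recovery, $1,051,750; costs are reimbursed separately.
First $148,000 at 33.5% = $49,580.00
Next $46,500 at 28% = $13,020.00
Next $173,500 at 20% = $34,700.00
Next $84,500 at 14% = $11,830.00
Remaining $599,250 at 9% = $53,932.50
Fee: $49,580.00 + $13,020.00 + $34,700.00 + $11,830.00 + $53,932.50 = $163,062.50
$163,062.50 exceeds the $149,500 cap, so the fee is capped at $149,500.00.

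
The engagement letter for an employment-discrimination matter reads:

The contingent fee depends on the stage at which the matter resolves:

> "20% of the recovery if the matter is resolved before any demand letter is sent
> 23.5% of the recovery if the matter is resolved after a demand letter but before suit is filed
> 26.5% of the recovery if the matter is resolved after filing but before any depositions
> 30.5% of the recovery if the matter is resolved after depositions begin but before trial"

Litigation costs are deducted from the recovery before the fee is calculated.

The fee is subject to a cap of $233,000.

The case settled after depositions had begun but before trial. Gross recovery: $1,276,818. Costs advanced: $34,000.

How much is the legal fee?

Fee base (net of costs): $1,276,818 − $34,000 = $1,242,818
The matter settled after depositions had begun but before trial, so the 30.5% rate applies.
$1,242,818 × 30.5% = $379,059.49
$379,059.49 exceeds the $233,000 cap, so the fee is capped at $233,000.00.

$233,000.00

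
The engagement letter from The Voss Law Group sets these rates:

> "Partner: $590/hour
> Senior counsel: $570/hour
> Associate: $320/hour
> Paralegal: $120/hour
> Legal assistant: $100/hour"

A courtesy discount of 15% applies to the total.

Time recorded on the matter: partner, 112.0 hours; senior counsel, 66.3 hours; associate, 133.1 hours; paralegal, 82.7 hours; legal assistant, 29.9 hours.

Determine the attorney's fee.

$135,470.45

Partner: 112.0 × $590 = $66,080.00
Senior counsel: 66.3 × $570 = $37,791.00
Associate: 133.1 × $320 = $42,592.00
Paralegal: 82.7 × $120 = $9,924.00
Legal assistant: 29.9 × $100 = $2,990.00
Subtotal: $159,377.00
Less 15% discount: −$23,906.55
Total: $159,377.00 − $23,906.55 = $135,470.45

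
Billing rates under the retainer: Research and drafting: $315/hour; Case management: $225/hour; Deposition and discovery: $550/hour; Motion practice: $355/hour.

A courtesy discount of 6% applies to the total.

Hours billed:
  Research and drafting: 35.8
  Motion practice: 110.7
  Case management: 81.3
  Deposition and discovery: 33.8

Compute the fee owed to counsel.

Research and drafting: 35.8 × $315 = $11,277.00
Case management: 81.3 × $225 = $18,292.50
Deposition and discovery: 33.8 × $550 = $18,590.00
Motion practice: 110.7 × $355 = $39,298.50
Subtotal: $87,458.00
Less 6% discount: −$5,247.48
Total: $87,458.00 − $5,247.48 = $82,210.52

$82,210.52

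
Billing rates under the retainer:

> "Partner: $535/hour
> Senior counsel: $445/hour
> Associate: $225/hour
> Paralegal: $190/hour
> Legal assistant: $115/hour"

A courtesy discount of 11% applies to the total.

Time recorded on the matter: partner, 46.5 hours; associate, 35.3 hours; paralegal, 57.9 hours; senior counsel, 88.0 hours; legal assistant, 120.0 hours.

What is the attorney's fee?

Partner: 46.5 × $535 = $24,877.50
Senior counsel: 88.0 × $445 = $39,160.00
Associate: 35.3 × $225 = $7,942.50
Paralegal: 57.9 × $190 = $11,001.00
Legal assistant: 120.0 × $115 = $13,800.00
Subtotal: $96,781.00
Less 11% discount: −$10,645.91
Total: $96,781.00 − $10,645.91 = $86,135.09

$86,135.09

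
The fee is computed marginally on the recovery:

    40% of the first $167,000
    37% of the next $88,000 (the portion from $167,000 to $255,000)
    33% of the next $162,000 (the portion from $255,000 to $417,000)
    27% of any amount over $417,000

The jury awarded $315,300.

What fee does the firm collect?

$119,259.00

First $167,000 at 40% = $66,800.00
Next $88,000 at 37% = $32,560.00
Remaining $60,300 at 33% = $19,899.00
Fee: $66,800.00 + $32,560.00 + $19,899.00 = $119,259.00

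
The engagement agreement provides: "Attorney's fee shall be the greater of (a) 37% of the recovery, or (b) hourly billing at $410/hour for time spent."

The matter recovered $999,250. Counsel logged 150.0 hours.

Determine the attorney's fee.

(a) 37% of $999,250 = $369,722.50
(b) 150.0 × $410 = $61,500.00
The greater is (a): $369,722.50.

$369,722.50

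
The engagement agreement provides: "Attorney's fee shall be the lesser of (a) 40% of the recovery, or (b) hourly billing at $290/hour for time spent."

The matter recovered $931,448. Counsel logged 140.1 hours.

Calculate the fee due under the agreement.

(a) 40% of $931,448 = $372,579.20
(b) 140.1 × $290 = $40,629.00
The lesser is (b): $40,629.00.

$40,629.00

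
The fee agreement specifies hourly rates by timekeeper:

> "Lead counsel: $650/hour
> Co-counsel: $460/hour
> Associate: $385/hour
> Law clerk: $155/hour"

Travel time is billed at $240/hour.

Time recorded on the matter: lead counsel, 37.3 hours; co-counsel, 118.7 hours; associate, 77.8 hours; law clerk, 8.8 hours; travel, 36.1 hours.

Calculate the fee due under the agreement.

Lead counsel: 37.3 × $650 = $24,245.00
Co-counsel: 118.7 × $460 = $54,602.00
Associate: 77.8 × $385 = $29,953.00
Law clerk: 8.8 × $155 = $1,364.00
Subtotal: $24,245.00 + $54,602.00 + $29,953.00 + $1,364.00 = $110,164.00
Travel: 36.1 × $240 = $8,664.00
Total: $110,164.00 + $8,664.00 = $118,828.00

$118,828.00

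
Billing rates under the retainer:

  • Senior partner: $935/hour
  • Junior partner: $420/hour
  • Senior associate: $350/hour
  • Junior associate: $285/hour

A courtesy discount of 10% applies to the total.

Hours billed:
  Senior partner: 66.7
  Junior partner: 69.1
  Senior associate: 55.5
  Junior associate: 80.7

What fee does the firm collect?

Senior partner: 66.7 × $935 = $62,364.50
Junior partner: 69.1 × $420 = $29,022.00
Senior associate: 55.5 × $350 = $19,425.00
Junior associate: 80.7 × $285 = $22,999.50
Subtotal: $133,811.00
Less 10% discount: −$13,381.10
Total: $133,811.00 − $13,381.10 = $120,429.90

$120,429.90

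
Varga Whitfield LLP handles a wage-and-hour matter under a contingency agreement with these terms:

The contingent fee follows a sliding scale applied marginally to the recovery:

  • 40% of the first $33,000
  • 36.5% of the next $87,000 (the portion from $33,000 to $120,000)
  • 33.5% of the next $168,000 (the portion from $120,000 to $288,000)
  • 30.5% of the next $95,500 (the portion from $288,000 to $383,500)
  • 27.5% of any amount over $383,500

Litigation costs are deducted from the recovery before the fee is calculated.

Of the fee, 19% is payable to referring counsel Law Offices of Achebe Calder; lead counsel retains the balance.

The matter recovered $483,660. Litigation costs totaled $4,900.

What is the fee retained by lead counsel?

Fee base (net of costs): $483,660 − $4,900 = $478,760
First $33,000 at 40% = $13,200.00
Next $87,000 at 36.5% = $31,755.00
Next $168,000 at 33.5% = $56,280.00
Next $95,500 at 30.5% = $29,127.50
Remaining $95,260 at 27.5% = $26,196.50
Fee: $13,200.00 + $31,755.00 + $56,280.00 + $29,127.50 + $26,196.50 = $156,559.00
Referral share: 19% of $156,559.00 = $29,746.21; lead counsel retains $156,559.00 − $29,746.21 = $126,812.79.

$126,812.79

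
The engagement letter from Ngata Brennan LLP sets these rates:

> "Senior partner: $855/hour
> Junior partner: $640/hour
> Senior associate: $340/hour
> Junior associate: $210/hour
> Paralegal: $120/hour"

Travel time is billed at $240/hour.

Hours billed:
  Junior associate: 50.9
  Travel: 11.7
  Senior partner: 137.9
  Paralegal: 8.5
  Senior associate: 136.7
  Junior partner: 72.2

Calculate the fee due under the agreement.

$225,107.50

Senior partner: 137.9 × $855 = $117,904.50
Junior partner: 72.2 × $640 = $46,208.00
Senior associate: 136.7 × $340 = $46,478.00
Junior associate: 50.9 × $210 = $10,689.00
Paralegal: 8.5 × $120 = $1,020.00
Subtotal: $117,904.50 + $46,208.00 + $46,478.00 + $10,689.00 + $1,020.00 = $222,299.50
Travel: 11.7 × $240 = $2,808.00
Total: $222,299.50 + $2,808.00 = $225,107.50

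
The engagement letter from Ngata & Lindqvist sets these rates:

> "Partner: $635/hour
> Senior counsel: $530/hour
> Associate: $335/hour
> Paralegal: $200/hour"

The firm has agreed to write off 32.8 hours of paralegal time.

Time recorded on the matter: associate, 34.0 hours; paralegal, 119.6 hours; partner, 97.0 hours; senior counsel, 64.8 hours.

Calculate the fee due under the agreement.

Partner: 97.0 × $635 = $61,595.00
Senior counsel: 64.8 × $530 = $34,344.00
Associate: 34.0 × $335 = $11,390.00
Paralegal: 119.6 × $200 = $23,920.00
Subtotal: $131,249.00
Write-off: 32.8 × $200 = $6,560.00
Total: $131,249.00 − $6,560.00 = $124,689.00

$124,689.00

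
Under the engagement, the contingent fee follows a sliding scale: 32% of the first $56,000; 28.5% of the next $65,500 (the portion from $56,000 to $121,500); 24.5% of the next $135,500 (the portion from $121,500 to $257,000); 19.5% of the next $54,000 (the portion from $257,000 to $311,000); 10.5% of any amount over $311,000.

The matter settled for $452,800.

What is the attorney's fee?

$95,204.00

First $56,000 at 32% = $17,920.00
Next $65,500 at 28.5% = $18,667.50
Next $135,500 at 24.5% = $33,197.50
Next $54,000 at 19.5% = $10,530.00
Remaining $141,800 at 10.5% = $14,889.00
Fee: $17,920.00 + $18,667.50 + $33,197.50 + $10,530.00 + $14,889.00 = $95,204.00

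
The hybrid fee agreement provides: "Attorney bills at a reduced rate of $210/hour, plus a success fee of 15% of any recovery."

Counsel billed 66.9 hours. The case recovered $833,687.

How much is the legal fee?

$139,102.05

Hourly: 66.9 × $210 = $14,049.00
Success fee: 15% of $833,687 = $125,053.05
Total: $14,049.00 + $125,053.05 = $139,102.05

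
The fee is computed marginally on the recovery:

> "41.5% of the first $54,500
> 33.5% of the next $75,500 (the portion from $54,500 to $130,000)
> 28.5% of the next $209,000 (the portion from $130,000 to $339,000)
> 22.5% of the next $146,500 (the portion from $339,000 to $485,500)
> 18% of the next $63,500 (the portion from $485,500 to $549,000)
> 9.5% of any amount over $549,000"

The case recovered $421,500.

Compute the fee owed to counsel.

First $54,500 at 41.5% = $22,617.50
Next $75,500 at 33.5% = $25,292.50
Next $209,000 at 28.5% = $59,565.00
Remaining $82,500 at 22.5% = $18,562.50
Fee: $22,617.50 + $25,292.50 + $59,565.00 + $18,562.50 = $126,037.50

$126,037.50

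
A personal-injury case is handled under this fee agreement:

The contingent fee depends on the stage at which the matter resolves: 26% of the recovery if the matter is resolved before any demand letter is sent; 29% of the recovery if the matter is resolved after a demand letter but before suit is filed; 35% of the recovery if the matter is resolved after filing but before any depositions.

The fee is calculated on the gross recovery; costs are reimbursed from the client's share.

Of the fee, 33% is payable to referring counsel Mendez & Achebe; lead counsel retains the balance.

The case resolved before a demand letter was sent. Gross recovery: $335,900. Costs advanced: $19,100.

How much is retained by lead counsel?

$58,513.78

Fee base is the gross recovery, $335,900; costs are reimbursed separately.
The matter resolved before a demand letter was sent, so the 26% rate applies.
$335,900 × 26% = $87,334.00
Referral share: 33% of $87,334.00 = $28,820.22; lead counsel retains $87,334.00 − $28,820.22 = $58,513.78.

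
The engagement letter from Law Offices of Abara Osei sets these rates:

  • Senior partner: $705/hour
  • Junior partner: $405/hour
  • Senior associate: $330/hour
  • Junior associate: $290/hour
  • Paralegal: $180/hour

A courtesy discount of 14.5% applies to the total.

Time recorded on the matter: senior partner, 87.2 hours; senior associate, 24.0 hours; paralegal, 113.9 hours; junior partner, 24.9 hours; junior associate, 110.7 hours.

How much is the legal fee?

Senior partner: 87.2 × $705 = $61,476.00
Junior partner: 24.9 × $405 = $10,084.50
Senior associate: 24.0 × $330 = $7,920.00
Junior associate: 110.7 × $290 = $32,103.00
Paralegal: 113.9 × $180 = $20,502.00
Subtotal: $132,085.50
Less 14.5% discount: −$19,152.40
Total: $132,085.50 − $19,152.40 = $112,933.10

$112,933.10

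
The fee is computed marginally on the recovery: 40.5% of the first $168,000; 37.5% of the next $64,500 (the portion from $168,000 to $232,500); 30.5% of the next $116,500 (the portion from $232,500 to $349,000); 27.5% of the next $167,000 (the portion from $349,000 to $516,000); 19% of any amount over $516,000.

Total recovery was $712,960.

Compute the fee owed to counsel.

$211,107.40

First $168,000 at 40.5% = $68,040.00
Next $64,500 at 37.5% = $24,187.50
Next $116,500 at 30.5% = $35,532.50
Next $167,000 at 27.5% = $45,925.00
Remaining $196,960 at 19% = $37,422.40
Fee: $68,040.00 + $24,187.50 + $35,532.50 + $45,925.00 + $37,422.40 = $211,107.40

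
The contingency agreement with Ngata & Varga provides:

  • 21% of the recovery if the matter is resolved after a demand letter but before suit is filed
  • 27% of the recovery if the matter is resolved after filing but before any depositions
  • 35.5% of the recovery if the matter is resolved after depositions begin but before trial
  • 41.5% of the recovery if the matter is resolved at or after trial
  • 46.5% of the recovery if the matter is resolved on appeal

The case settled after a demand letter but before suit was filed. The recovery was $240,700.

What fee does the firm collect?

The matter settled after a demand letter but before suit was filed, so the 21% rate applies.
$240,700 × 21% = $50,547.00

$50,547.00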